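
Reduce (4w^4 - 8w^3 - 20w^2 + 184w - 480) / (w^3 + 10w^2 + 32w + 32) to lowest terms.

(4w^3 - 24w^2 + 76w - 120)/(w^2 + 6w + 8)

Apply the Euclidean algorithm:
  4w^4 - 8w^3 - 20w^2 + 184w - 480 = (4w - 48)(w^3 + 10w^2 + 32w + 32) + (332w^2 + 1592w + 1056)
  w^3 + 10w^2 + 32w + 32 = ((1/332)w + 108/6889)(332w^2 + 1592w + 1056) + ((26600/6889)w + 106400/6889)
  332w^2 + 1592w + 1056 = ((571787/6650)w + 227337/3325)((26600/6889)w + 106400/6889) + (0)
Last nonzero remainder: (26600/6889)w + 106400/6889. Dividing through by 26600/6889 gives the monic gcd w + 4.
Cancel w + 4 from numerator and denominator to get the reduced form.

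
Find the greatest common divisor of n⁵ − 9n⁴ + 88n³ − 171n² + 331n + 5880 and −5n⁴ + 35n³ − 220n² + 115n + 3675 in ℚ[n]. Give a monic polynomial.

n³ − 2n² + 34n + 147

Euclidean algorithm in ℚ[n]:
  n⁵ − 9n⁴ + 88n³ − 171n² + 331n + 5880 = (−(1/5)n + 2/5)(−5n⁴ + 35n³ − 220n² + 115n + 3675) + (30n³ − 60n² + 1020n + 4410)
  −5n⁴ + 35n³ − 220n² + 115n + 3675 = (−(1/6)n + 5/6)(30n³ − 60n² + 1020n + 4410) + (0)
Last nonzero remainder: 30n³ − 60n² + 1020n + 4410. Dividing through by 30 gives the monic gcd n³ − 2n² + 34n + 147.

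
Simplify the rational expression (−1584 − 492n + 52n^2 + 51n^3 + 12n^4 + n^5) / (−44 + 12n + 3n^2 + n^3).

Apply the Euclidean algorithm:
  n^5 + 12n^4 + 51n^3 + 52n^2 − 492n − 1584 = (n^2 + 9n + 12)(n^3 + 3n^2 + 12n − 44) + (−48n^2 − 240n − 1056)
  n^3 + 3n^2 + 12n − 44 = (−(1/48)n + 1/24)(−48n^2 − 240n − 1056) + (0)
Last nonzero remainder: −48n^2 − 240n − 1056. Dividing through by −48 gives the monic gcd n^2 + 5n + 22.
Cancel n^2 + 5n + 22 from numerator and denominator to get the reduced form.

(−72 − 6n + 7n^2 + n^3)/(−2 + n)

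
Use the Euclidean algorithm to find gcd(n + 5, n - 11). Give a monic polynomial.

1

Repeated division with remainder:
  n + 5 = (n - 11) + (16)
  n - 11 = ((1/16)n - 11/16)(16) + (0)
The last nonzero remainder is the constant 16, so the polynomials are coprime and gcd = 1.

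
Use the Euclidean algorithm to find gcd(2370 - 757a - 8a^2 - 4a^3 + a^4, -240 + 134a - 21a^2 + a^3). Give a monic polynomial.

30 - 13a + a^2

Apply the Euclidean algorithm:
  a^4 - 4a^3 - 8a^2 - 757a + 2370 = (a + 17)(a^3 - 21a^2 + 134a - 240) + (215a^2 - 2795a + 6450)
  a^3 - 21a^2 + 134a - 240 = ((1/215)a - 8/215)(215a^2 - 2795a + 6450) + (0)
Last nonzero remainder: 215a^2 - 2795a + 6450. Dividing through by 215 gives the monic gcd a^2 - 13a + 30.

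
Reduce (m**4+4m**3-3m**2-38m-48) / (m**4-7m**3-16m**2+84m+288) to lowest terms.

By polynomial division,
  m**4+4m**3-3m**2-38m-48 = (m**4-7m**3-16m**2+84m+288) + (11m**3+13m**2-122m-336)
  m**4-7m**3-16m**2+84m+288 = ((1/11)m-90/121)(11m**3+13m**2-122m-336) + ((576/121)m**2+(2880/121)m+4608/121)
  11m**3+13m**2-122m-336 = ((1331/576)m-847/96)((576/121)m**2+(2880/121)m+4608/121) + (0)
Last nonzero remainder: (576/121)m**2+(2880/121)m+4608/121. Dividing through by 576/121 gives the monic gcd m**2+5m+8.
Cancel m**2+5m+8 from numerator and denominator to get the reduced form.

(m**2-m-6)/(m**2-12m+36)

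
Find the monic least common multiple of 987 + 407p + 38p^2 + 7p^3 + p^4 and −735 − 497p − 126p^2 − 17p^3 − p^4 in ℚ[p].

By polynomial division,
  p^4 + 7p^3 + 38p^2 + 407p + 987 = (−1)(−p^4 − 17p^3 − 126p^2 − 497p − 735) + (−10p^3 − 88p^2 − 90p + 252)
  −p^4 − 17p^3 − 126p^2 − 497p − 735 = ((1/10)p + 41/50)(−10p^3 − 88p^2 − 90p + 252) + (−(1121/25)p^2 − (2242/5)p − 23541/25)
  −10p^3 − 88p^2 − 90p + 252 = ((250/1121)p − 300/1121)(−(1121/25)p^2 − (2242/5)p − 23541/25) + (0)
Last nonzero remainder: −(1121/25)p^2 − (2242/5)p − 23541/25. Dividing through by −1121/25 gives the monic gcd p^2 + 10p + 21.
Then lcm(f, g) = f·g / gcd(f, g); expanding and making the result monic gives the answer.

34545 + 21154p + 5166p^2 + 918p^3 + 122p^4 + 14p^5 + p^6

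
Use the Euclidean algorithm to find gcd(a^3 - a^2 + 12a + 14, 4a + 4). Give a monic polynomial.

a + 1

Euclidean algorithm in ℚ[a]:
  a^3 - a^2 + 12a + 14 = ((1/4)a^2 - (1/2)a + 7/2)(4a + 4) + (0)
Last nonzero remainder: 4a + 4. Dividing through by 4 gives the monic gcd a + 1.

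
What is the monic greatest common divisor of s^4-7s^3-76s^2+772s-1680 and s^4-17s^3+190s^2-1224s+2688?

s^2-11s+28

By polynomial division,
  s^4-7s^3-76s^2+772s-1680 = (s^4-17s^3+190s^2-1224s+2688) + (10s^3-266s^2+1996s-4368)
  s^4-17s^3+190s^2-1224s+2688 = ((1/10)s+24/25)(10s^3-266s^2+1996s-4368) + ((6144/25)s^2-(67584/25)s+172032/25)
  10s^3-266s^2+1996s-4368 = ((125/3072)s-325/512)((6144/25)s^2-(67584/25)s+172032/25) + (0)
Last nonzero remainder: (6144/25)s^2-(67584/25)s+172032/25. Dividing through by 6144/25 gives the monic gcd s^2-11s+28.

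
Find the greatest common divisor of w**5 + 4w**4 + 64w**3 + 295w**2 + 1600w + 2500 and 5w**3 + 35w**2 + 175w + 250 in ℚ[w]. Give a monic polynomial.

Apply the Euclidean algorithm:
  w**5 + 4w**4 + 64w**3 + 295w**2 + 1600w + 2500 = ((1/5)w**2 - (3/5)w + 10)(5w**3 + 35w**2 + 175w + 250) + (0)
Last nonzero remainder: 5w**3 + 35w**2 + 175w + 250. Dividing through by 5 gives the monic gcd w**3 + 7w**2 + 35w + 50.

w**3 + 7w**2 + 35w + 50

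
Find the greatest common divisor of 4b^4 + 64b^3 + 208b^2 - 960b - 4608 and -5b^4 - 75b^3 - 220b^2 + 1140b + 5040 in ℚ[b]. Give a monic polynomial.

Repeated division with remainder:
  4b^4 + 64b^3 + 208b^2 - 960b - 4608 = (-4/5)(-5b^4 - 75b^3 - 220b^2 + 1140b + 5040) + (4b^3 + 32b^2 - 48b - 576)
  -5b^4 - 75b^3 - 220b^2 + 1140b + 5040 = (-(5/4)b - 35/4)(4b^3 + 32b^2 - 48b - 576) + (0)
Last nonzero remainder: 4b^3 + 32b^2 - 48b - 576. Dividing through by 4 gives the monic gcd b^3 + 8b^2 - 12b - 144.

b^3 + 8b^2 - 12b - 144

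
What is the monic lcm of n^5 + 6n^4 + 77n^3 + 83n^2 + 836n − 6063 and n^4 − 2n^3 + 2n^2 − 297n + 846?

n^6 + 41n^4 − 379n^3 + 338n^2 − 11079n + 36378

Apply the Euclidean algorithm:
  n^5 + 6n^4 + 77n^3 + 83n^2 + 836n − 6063 = (n + 8)(n^4 − 2n^3 + 2n^2 − 297n + 846) + (91n^3 + 364n^2 + 2366n − 12831)
  n^4 − 2n^3 + 2n^2 − 297n + 846 = ((1/91)n − 6/91)(91n^3 + 364n^2 + 2366n − 12831) + (0)
Last nonzero remainder: 91n^3 + 364n^2 + 2366n − 12831. Dividing through by 91 gives the monic gcd n^3 + 4n^2 + 26n − 141.
Then lcm(f, g) = f·g / gcd(f, g); expanding and making the result monic gives the answer.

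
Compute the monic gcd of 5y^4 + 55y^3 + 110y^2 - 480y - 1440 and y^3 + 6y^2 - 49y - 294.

Apply the Euclidean algorithm:
  5y^4 + 55y^3 + 110y^2 - 480y - 1440 = (5y + 25)(y^3 + 6y^2 - 49y - 294) + (205y^2 + 2215y + 5910)
  y^3 + 6y^2 - 49y - 294 = ((1/205)y - 197/8405)(205y^2 + 2215y + 5910) + (-(43560/1681)y - 261360/1681)
  205y^2 + 2215y + 5910 = (-(68921/8712)y - 331157/8712)(-(43560/1681)y - 261360/1681) + (0)
Last nonzero remainder: -(43560/1681)y - 261360/1681. Dividing through by -43560/1681 gives the monic gcd y + 6.

y + 6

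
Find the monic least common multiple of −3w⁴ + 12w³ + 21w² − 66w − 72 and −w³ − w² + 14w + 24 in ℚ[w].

w⁵ − w⁴ − 19w³ + w² + 90w + 72

Euclidean algorithm in ℚ[w]:
  −3w⁴ + 12w³ + 21w² − 66w − 72 = (3w − 15)(−w³ − w² + 14w + 24) + (−36w² + 72w + 288)
  −w³ − w² + 14w + 24 = ((1/36)w + 1/12)(−36w² + 72w + 288) + (0)
Last nonzero remainder: −36w² + 72w + 288. Dividing through by −36 gives the monic gcd w² − 2w − 8.
Then lcm(f, g) = f·g / gcd(f, g); expanding and making the result monic gives the answer.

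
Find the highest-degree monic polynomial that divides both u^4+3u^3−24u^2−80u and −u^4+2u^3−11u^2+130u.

u^2−5u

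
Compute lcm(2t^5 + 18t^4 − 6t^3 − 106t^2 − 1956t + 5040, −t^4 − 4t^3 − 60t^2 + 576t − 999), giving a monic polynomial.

t^7 + 19t^6 + 198t^5 + 916t^4 − 1841t^3 − 13143t^2 − 83358t + 279720

Euclidean algorithm in ℚ[t]:
  2t^5 + 18t^4 − 6t^3 − 106t^2 − 1956t + 5040 = (−2t − 10)(−t^4 − 4t^3 − 60t^2 + 576t − 999) + (−166t^3 + 446t^2 + 1806t − 4950)
  −t^4 − 4t^3 − 60t^2 + 576t − 999 = ((1/166)t + 555/13778)(−166t^3 + 446t^2 + 1806t − 4950) + (−(612054/6889)t^2 + (3672324/6889)t − 5508486/6889)
  −166t^3 + 446t^2 + 1806t − 4950 = ((571787/306027)t + 1894475/306027)(−(612054/6889)t^2 + (3672324/6889)t − 5508486/6889) + (0)
Last nonzero remainder: −(612054/6889)t^2 + (3672324/6889)t − 5508486/6889. Dividing through by −612054/6889 gives the monic gcd t^2 − 6t + 9.
Then lcm(f, g) = f·g / gcd(f, g); expanding and making the result monic gives the answer.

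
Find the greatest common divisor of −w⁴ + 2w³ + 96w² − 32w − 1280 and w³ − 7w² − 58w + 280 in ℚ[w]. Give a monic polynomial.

Euclidean algorithm in ℚ[w]:
  −w⁴ + 2w³ + 96w² − 32w − 1280 = (−w − 5)(w³ − 7w² − 58w + 280) + (3w² − 42w + 120)
  w³ − 7w² − 58w + 280 = ((1/3)w + 7/3)(3w² − 42w + 120) + (0)
Last nonzero remainder: 3w² − 42w + 120. Dividing through by 3 gives the monic gcd w² − 14w + 40.

w² − 14w + 40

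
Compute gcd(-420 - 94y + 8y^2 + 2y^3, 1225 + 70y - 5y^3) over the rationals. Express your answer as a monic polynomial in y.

-7 + y

Euclidean algorithm in ℚ[y]:
  2y^3 + 8y^2 - 94y - 420 = (-2/5)(-5y^3 + 70y + 1225) + (8y^2 - 66y + 70)
  -5y^3 + 70y + 1225 = (-(5/8)y - 165/32)(8y^2 - 66y + 70) + (-(3625/16)y + 25375/16)
  8y^2 - 66y + 70 = (-(128/3625)y + 32/725)(-(3625/16)y + 25375/16) + (0)
Last nonzero remainder: -(3625/16)y + 25375/16. Dividing through by -3625/16 gives the monic gcd y - 7.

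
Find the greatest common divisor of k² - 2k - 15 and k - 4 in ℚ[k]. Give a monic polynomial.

1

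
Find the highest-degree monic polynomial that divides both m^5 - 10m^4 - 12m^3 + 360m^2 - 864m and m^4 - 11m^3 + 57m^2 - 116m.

Euclidean algorithm in ℚ[m]:
  m^5 - 10m^4 - 12m^3 + 360m^2 - 864m = (m + 1)(m^4 - 11m^3 + 57m^2 - 116m) + (-58m^3 + 419m^2 - 748m)
  m^4 - 11m^3 + 57m^2 - 116m = (-(1/58)m + 219/3364)(-58m^3 + 419m^2 - 748m) + ((56603/3364)m^2 - (56603/841)m)
  -58m^3 + 419m^2 - 748m = (-(195112/56603)m + 629068/56603)((56603/3364)m^2 - (56603/841)m) + (0)
Last nonzero remainder: (56603/3364)m^2 - (56603/841)m. Dividing through by 56603/3364 gives the monic gcd m^2 - 4m.

m^2 - 4m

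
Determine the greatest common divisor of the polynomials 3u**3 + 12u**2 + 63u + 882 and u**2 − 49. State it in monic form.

Euclidean algorithm in ℚ[u]:
  3u**3 + 12u**2 + 63u + 882 = (3u + 12)(u**2 − 49) + (210u + 1470)
  u**2 − 49 = ((1/210)u − 1/30)(210u + 1470) + (0)
Last nonzero remainder: 210u + 1470. Dividing through by 210 gives the monic gcd u + 7.

u + 7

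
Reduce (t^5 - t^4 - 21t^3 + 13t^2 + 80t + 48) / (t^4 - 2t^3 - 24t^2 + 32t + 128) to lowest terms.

Repeated division with remainder:
  t^5 - t^4 - 21t^3 + 13t^2 + 80t + 48 = (t + 1)(t^4 - 2t^3 - 24t^2 + 32t + 128) + (5t^3 + 5t^2 - 80t - 80)
  t^4 - 2t^3 - 24t^2 + 32t + 128 = ((1/5)t - 3/5)(5t^3 + 5t^2 - 80t - 80) + (-5t^2 + 80)
  5t^3 + 5t^2 - 80t - 80 = (-t - 1)(-5t^2 + 80) + (0)
Last nonzero remainder: -5t^2 + 80. Dividing through by -5 gives the monic gcd t^2 - 16.
Cancel t^2 - 16 from numerator and denominator to get the reduced form.

(t^3 - t^2 - 5t - 3)/(t^2 - 2t - 8)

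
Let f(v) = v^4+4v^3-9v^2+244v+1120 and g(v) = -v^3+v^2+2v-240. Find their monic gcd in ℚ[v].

v^2-7v+40

Apply the Euclidean algorithm:
  v^4+4v^3-9v^2+244v+1120 = (-v-5)(-v^3+v^2+2v-240) + (-2v^2+14v-80)
  -v^3+v^2+2v-240 = ((1/2)v+3)(-2v^2+14v-80) + (0)
Last nonzero remainder: -2v^2+14v-80. Dividing through by -2 gives the monic gcd v^2-7v+40.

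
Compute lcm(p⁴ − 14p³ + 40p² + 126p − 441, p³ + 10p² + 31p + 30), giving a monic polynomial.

Repeated division with remainder:
  p⁴ − 14p³ + 40p² + 126p − 441 = (p − 24)(p³ + 10p² + 31p + 30) + (249p² + 840p + 279)
  p³ + 10p² + 31p + 30 = ((1/249)p + 550/20667)(249p² + 840p + 279) + ((51840/6889)p + 155520/6889)
  249p² + 840p + 279 = ((571787/17280)p + 213559/17280)((51840/6889)p + 155520/6889) + (0)
Last nonzero remainder: (51840/6889)p + 155520/6889. Dividing through by 51840/6889 gives the monic gcd p + 3.
Then lcm(f, g) = f·g / gcd(f, g); expanding and making the result monic gives the answer.

p⁶ − 7p⁵ − 48p⁴ + 266p³ + 841p² − 1827p − 4410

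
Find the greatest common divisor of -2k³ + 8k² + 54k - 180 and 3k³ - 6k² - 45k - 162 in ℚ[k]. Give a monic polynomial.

By polynomial division,
  -2k³ + 8k² + 54k - 180 = (-2/3)(3k³ - 6k² - 45k - 162) + (4k² + 24k - 288)
  3k³ - 6k² - 45k - 162 = ((3/4)k - 6)(4k² + 24k - 288) + (315k - 1890)
  4k² + 24k - 288 = ((4/315)k + 16/105)(315k - 1890) + (0)
Last nonzero remainder: 315k - 1890. Dividing through by 315 gives the monic gcd k - 6.

k - 6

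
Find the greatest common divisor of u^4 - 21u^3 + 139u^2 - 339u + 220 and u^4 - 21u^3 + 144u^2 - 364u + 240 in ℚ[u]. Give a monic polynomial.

u^2 - 5u + 4

Apply the Euclidean algorithm:
  u^4 - 21u^3 + 139u^2 - 339u + 220 = (u^4 - 21u^3 + 144u^2 - 364u + 240) + (-5u^2 + 25u - 20)
  u^4 - 21u^3 + 144u^2 - 364u + 240 = (-(1/5)u^2 + (16/5)u - 12)(-5u^2 + 25u - 20) + (0)
Last nonzero remainder: -5u^2 + 25u - 20. Dividing through by -5 gives the monic gcd u^2 - 5u + 4.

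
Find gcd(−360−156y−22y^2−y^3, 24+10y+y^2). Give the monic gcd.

Euclidean algorithm in ℚ[y]:
  −y^3−22y^2−156y−360 = (−y−12)(y^2+10y+24) + (−12y−72)
  y^2+10y+24 = (−(1/12)y−1/3)(−12y−72) + (0)
Last nonzero remainder: −12y−72. Dividing through by −12 gives the monic gcd y+6.

6+y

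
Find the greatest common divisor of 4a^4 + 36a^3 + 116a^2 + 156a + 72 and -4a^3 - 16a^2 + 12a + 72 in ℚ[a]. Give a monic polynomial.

a^2 + 6a + 9

Euclidean algorithm in ℚ[a]:
  4a^4 + 36a^3 + 116a^2 + 156a + 72 = (-a - 5)(-4a^3 - 16a^2 + 12a + 72) + (48a^2 + 288a + 432)
  -4a^3 - 16a^2 + 12a + 72 = (-(1/12)a + 1/6)(48a^2 + 288a + 432) + (0)
Last nonzero remainder: 48a^2 + 288a + 432. Dividing through by 48 gives the monic gcd a^2 + 6a + 9.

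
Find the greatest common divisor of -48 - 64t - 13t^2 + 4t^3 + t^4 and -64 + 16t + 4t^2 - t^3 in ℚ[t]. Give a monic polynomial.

-16 + t^2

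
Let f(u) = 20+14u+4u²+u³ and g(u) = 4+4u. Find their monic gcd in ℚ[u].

1

By polynomial division,
  u³+4u²+14u+20 = ((1/4)u²+(3/4)u+11/4)(4u+4) + (9)
  4u+4 = ((4/9)u+4/9)(9) + (0)
The last nonzero remainder is the constant 9, so the polynomials are coprime and gcd = 1.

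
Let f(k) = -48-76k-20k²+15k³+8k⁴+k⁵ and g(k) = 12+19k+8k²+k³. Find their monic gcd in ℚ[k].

12+19k+8k²+k³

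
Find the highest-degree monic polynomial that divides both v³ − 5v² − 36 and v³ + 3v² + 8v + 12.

v² + v + 6

By polynomial division,
  v³ − 5v² − 36 = (v³ + 3v² + 8v + 12) + (−8v² − 8v − 48)
  v³ + 3v² + 8v + 12 = (−(1/8)v − 1/4)(−8v² − 8v − 48) + (0)
Last nonzero remainder: −8v² − 8v − 48. Dividing through by −8 gives the monic gcd v² + v + 6.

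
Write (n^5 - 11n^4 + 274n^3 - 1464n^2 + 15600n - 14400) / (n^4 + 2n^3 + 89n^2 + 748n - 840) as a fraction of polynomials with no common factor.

(n^2 - 6n + 120)/(n + 7)

Apply the Euclidean algorithm:
  n^5 - 11n^4 + 274n^3 - 1464n^2 + 15600n - 14400 = (n - 13)(n^4 + 2n^3 + 89n^2 + 748n - 840) + (211n^3 - 1055n^2 + 26164n - 25320)
  n^4 + 2n^3 + 89n^2 + 748n - 840 = ((1/211)n + 7/211)(211n^3 - 1055n^2 + 26164n - 25320) + (0)
Last nonzero remainder: 211n^3 - 1055n^2 + 26164n - 25320. Dividing through by 211 gives the monic gcd n^3 - 5n^2 + 124n - 120.
Cancel n^3 - 5n^2 + 124n - 120 from numerator and denominator to get the reduced form.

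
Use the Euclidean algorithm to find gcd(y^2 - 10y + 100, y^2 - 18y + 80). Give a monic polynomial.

By polynomial division,
  y^2 - 10y + 100 = (y^2 - 18y + 80) + (8y + 20)
  y^2 - 18y + 80 = ((1/8)y - 41/16)(8y + 20) + (525/4)
  8y + 20 = ((32/525)y + 16/105)(525/4) + (0)
The last nonzero remainder is the constant 525/4, so the polynomials are coprime and gcd = 1.

1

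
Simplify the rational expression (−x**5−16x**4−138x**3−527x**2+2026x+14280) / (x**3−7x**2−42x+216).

(−x**3−14x**2−134x−595)/(x−9)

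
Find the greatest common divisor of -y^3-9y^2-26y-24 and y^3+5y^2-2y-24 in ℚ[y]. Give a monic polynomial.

y^2+7y+12

Repeated division with remainder:
  -y^3-9y^2-26y-24 = (-1)(y^3+5y^2-2y-24) + (-4y^2-28y-48)
  y^3+5y^2-2y-24 = (-(1/4)y+1/2)(-4y^2-28y-48) + (0)
Last nonzero remainder: -4y^2-28y-48. Dividing through by -4 gives the monic gcd y^2+7y+12.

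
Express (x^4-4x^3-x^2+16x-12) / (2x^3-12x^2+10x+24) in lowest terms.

(x^3-x^2-4x+4)/(2x^2-6x-8)

Euclidean algorithm in ℚ[x]:
  x^4-4x^3-x^2+16x-12 = ((1/2)x+1)(2x^3-12x^2+10x+24) + (6x^2-6x-36)
  2x^3-12x^2+10x+24 = ((1/3)x-5/3)(6x^2-6x-36) + (12x-36)
  6x^2-6x-36 = ((1/2)x+1)(12x-36) + (0)
Last nonzero remainder: 12x-36. Dividing through by 12 gives the monic gcd x-3.
Cancel x-3 from numerator and denominator to get the reduced form.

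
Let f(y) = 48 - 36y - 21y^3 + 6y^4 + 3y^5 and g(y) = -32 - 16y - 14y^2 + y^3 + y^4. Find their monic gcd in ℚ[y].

Euclidean algorithm in ℚ[y]:
  3y^5 + 6y^4 - 21y^3 - 36y + 48 = (3y + 3)(y^4 + y^3 - 14y^2 - 16y - 32) + (18y^3 + 90y^2 + 108y + 144)
  y^4 + y^3 - 14y^2 - 16y - 32 = ((1/18)y - 2/9)(18y^3 + 90y^2 + 108y + 144) + (0)
Last nonzero remainder: 18y^3 + 90y^2 + 108y + 144. Dividing through by 18 gives the monic gcd y^3 + 5y^2 + 6y + 8.

8 + 6y + 5y^2 + y^3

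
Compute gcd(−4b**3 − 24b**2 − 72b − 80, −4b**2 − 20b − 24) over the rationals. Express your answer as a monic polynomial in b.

b + 2

Apply the Euclidean algorithm:
  −4b**3 − 24b**2 − 72b − 80 = (b + 1)(−4b**2 − 20b − 24) + (−28b − 56)
  −4b**2 − 20b − 24 = ((1/7)b + 3/7)(−28b − 56) + (0)
Last nonzero remainder: −28b − 56. Dividing through by −28 gives the monic gcd b + 2.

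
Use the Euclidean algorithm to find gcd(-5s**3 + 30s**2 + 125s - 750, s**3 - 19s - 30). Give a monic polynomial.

s - 5

By polynomial division,
  -5s**3 + 30s**2 + 125s - 750 = (-5)(s**3 - 19s - 30) + (30s**2 + 30s - 900)
  s**3 - 19s - 30 = ((1/30)s - 1/30)(30s**2 + 30s - 900) + (12s - 60)
  30s**2 + 30s - 900 = ((5/2)s + 15)(12s - 60) + (0)
Last nonzero remainder: 12s - 60. Dividing through by 12 gives the monic gcd s - 5.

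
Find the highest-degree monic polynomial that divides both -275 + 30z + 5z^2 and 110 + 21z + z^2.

Euclidean algorithm in ℚ[z]:
  5z^2 + 30z - 275 = (5)(z^2 + 21z + 110) + (-75z - 825)
  z^2 + 21z + 110 = (-(1/75)z - 2/15)(-75z - 825) + (0)
Last nonzero remainder: -75z - 825. Dividing through by -75 gives the monic gcd z + 11.

11 + z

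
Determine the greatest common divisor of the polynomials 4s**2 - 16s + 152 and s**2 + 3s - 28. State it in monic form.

1

By polynomial division,
  4s**2 - 16s + 152 = (4)(s**2 + 3s - 28) + (-28s + 264)
  s**2 + 3s - 28 = (-(1/28)s - 87/196)(-28s + 264) + (4370/49)
  -28s + 264 = (-(686/2185)s + 6468/2185)(4370/49) + (0)
The last nonzero remainder is the constant 4370/49, so the polynomials are coprime and gcd = 1.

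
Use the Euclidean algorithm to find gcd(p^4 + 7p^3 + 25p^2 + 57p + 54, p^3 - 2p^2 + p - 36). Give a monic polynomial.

p^2 + 2p + 9

Apply the Euclidean algorithm:
  p^4 + 7p^3 + 25p^2 + 57p + 54 = (p + 9)(p^3 - 2p^2 + p - 36) + (42p^2 + 84p + 378)
  p^3 - 2p^2 + p - 36 = ((1/42)p - 2/21)(42p^2 + 84p + 378) + (0)
Last nonzero remainder: 42p^2 + 84p + 378. Dividing through by 42 gives the monic gcd p^2 + 2p + 9.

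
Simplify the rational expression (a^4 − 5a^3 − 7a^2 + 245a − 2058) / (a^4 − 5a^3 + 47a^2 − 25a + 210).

Repeated division with remainder:
  a^4 − 5a^3 − 7a^2 + 245a − 2058 = (a^4 − 5a^3 + 47a^2 − 25a + 210) + (−54a^2 + 270a − 2268)
  a^4 − 5a^3 + 47a^2 − 25a + 210 = (−(1/54)a^2 − 5/54)(−54a^2 + 270a − 2268) + (0)
Last nonzero remainder: −54a^2 + 270a − 2268. Dividing through by −54 gives the monic gcd a^2 − 5a + 42.
Cancel a^2 − 5a + 42 from numerator and denominator to get the reduced form.

(a^2 − 49)/(a^2 + 5)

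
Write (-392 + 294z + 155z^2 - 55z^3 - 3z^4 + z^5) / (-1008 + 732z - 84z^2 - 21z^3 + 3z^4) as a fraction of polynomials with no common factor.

(-14 + 5z + 8z^2 + z^3)/(-36 + 12z + 3z^2)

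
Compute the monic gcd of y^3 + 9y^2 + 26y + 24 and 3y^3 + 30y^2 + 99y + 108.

y^2 + 7y + 12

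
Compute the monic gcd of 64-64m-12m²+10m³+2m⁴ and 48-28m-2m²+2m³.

-8+2m+m²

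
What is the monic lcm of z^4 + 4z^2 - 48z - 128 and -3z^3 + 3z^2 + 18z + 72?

z^6 + 3z^5 + 10z^4 - 36z^3 - 248z^2 - 672z - 768

Apply the Euclidean algorithm:
  z^4 + 4z^2 - 48z - 128 = (-(1/3)z - 1/3)(-3z^3 + 3z^2 + 18z + 72) + (11z^2 - 18z - 104)
  -3z^3 + 3z^2 + 18z + 72 = (-(3/11)z - 21/121)(11z^2 - 18z - 104) + (-(1632/121)z + 6528/121)
  11z^2 - 18z - 104 = (-(1331/1632)z - 1573/816)(-(1632/121)z + 6528/121) + (0)
Last nonzero remainder: -(1632/121)z + 6528/121. Dividing through by -1632/121 gives the monic gcd z - 4.
Then lcm(f, g) = f·g / gcd(f, g); expanding and making the result monic gives the answer.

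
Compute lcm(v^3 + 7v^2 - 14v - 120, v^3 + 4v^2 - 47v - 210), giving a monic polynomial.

Apply the Euclidean algorithm:
  v^3 + 7v^2 - 14v - 120 = (v^3 + 4v^2 - 47v - 210) + (3v^2 + 33v + 90)
  v^3 + 4v^2 - 47v - 210 = ((1/3)v - 7/3)(3v^2 + 33v + 90) + (0)
Last nonzero remainder: 3v^2 + 33v + 90. Dividing through by 3 gives the monic gcd v^2 + 11v + 30.
Then lcm(f, g) = f·g / gcd(f, g); expanding and making the result monic gives the answer.

v^4 - 63v^2 - 22v + 840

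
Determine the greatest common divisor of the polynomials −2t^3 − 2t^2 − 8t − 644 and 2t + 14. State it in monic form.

t + 7

Euclidean algorithm in ℚ[t]:
  −2t^3 − 2t^2 − 8t − 644 = (−t^2 + 6t − 46)(2t + 14) + (0)
Last nonzero remainder: 2t + 14. Dividing through by 2 gives the monic gcd t + 7.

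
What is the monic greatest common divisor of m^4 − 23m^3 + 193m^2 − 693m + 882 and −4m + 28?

Euclidean algorithm in ℚ[m]:
  m^4 − 23m^3 + 193m^2 − 693m + 882 = (−(1/4)m^3 + 4m^2 − (81/4)m + 63/2)(−4m + 28) + (0)
Last nonzero remainder: −4m + 28. Dividing through by −4 gives the monic gcd m − 7.

m − 7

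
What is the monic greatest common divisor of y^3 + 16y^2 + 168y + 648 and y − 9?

1

Repeated division with remainder:
  y^3 + 16y^2 + 168y + 648 = (y^2 + 25y + 393)(y − 9) + (4185)
  y − 9 = ((1/4185)y − 1/465)(4185) + (0)
The last nonzero remainder is the constant 4185, so the polynomials are coprime and gcd = 1.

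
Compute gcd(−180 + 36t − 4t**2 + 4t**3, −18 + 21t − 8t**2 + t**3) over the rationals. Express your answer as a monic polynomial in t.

Euclidean algorithm in ℚ[t]:
  4t**3 − 4t**2 + 36t − 180 = (4)(t**3 − 8t**2 + 21t − 18) + (28t**2 − 48t − 108)
  t**3 − 8t**2 + 21t − 18 = ((1/28)t − 11/49)(28t**2 − 48t − 108) + ((690/49)t − 2070/49)
  28t**2 − 48t − 108 = ((686/345)t + 294/115)((690/49)t − 2070/49) + (0)
Last nonzero remainder: (690/49)t − 2070/49. Dividing through by 690/49 gives the monic gcd t − 3.

−3 + t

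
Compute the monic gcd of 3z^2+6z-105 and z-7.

1

By polynomial division,
  3z^2+6z-105 = (3z+27)(z-7) + (84)
  z-7 = ((1/84)z-1/12)(84) + (0)
The last nonzero remainder is the constant 84, so the polynomials are coprime and gcd = 1.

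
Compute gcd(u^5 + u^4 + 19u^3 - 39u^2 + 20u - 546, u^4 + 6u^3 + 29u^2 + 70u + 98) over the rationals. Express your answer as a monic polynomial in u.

u^2 + 2u + 14

Euclidean algorithm in ℚ[u]:
  u^5 + u^4 + 19u^3 - 39u^2 + 20u - 546 = (u - 5)(u^4 + 6u^3 + 29u^2 + 70u + 98) + (20u^3 + 36u^2 + 272u - 56)
  u^4 + 6u^3 + 29u^2 + 70u + 98 = ((1/20)u + 21/100)(20u^3 + 36u^2 + 272u - 56) + ((196/25)u^2 + (392/25)u + 2744/25)
  20u^3 + 36u^2 + 272u - 56 = ((125/49)u - 25/49)((196/25)u^2 + (392/25)u + 2744/25) + (0)
Last nonzero remainder: (196/25)u^2 + (392/25)u + 2744/25. Dividing through by 196/25 gives the monic gcd u^2 + 2u + 14.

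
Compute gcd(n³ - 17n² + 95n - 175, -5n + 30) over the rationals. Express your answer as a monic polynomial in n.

Euclidean algorithm in ℚ[n]:
  n³ - 17n² + 95n - 175 = (-(1/5)n² + (11/5)n - 29/5)(-5n + 30) + (-1)
  -5n + 30 = (5n - 30)(-1) + (0)
The last nonzero remainder is the constant -1, so the polynomials are coprime and gcd = 1.

1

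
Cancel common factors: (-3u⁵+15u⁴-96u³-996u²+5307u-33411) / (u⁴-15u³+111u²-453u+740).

By polynomial division,
  -3u⁵+15u⁴-96u³-996u²+5307u-33411 = (-3u-30)(u⁴-15u³+111u²-453u+740) + (-213u³+975u²-6063u-11211)
  u⁴-15u³+111u²-453u+740 = (-(1/213)u+740/15123)(-213u³+975u²-6063u-11211) + ((175560/5041)u²-(1053360/5041)u+6495720/5041)
  -213u³+975u²-6063u-11211 = (-(357911/58520)u-509141/58520)((175560/5041)u²-(1053360/5041)u+6495720/5041) + (0)
Last nonzero remainder: (175560/5041)u²-(1053360/5041)u+6495720/5041. Dividing through by 175560/5041 gives the monic gcd u²-6u+37.
Cancel u²-6u+37 from numerator and denominator to get the reduced form.

(-3u³-3u²-3u-903)/(u²-9u+20)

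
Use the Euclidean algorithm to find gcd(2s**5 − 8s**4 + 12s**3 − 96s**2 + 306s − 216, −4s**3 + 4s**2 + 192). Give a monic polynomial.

Repeated division with remainder:
  2s**5 − 8s**4 + 12s**3 − 96s**2 + 306s − 216 = (−(1/2)s**2 + (3/2)s − 3/2)(−4s**3 + 4s**2 + 192) + (6s**2 + 18s + 72)
  −4s**3 + 4s**2 + 192 = (−(2/3)s + 8/3)(6s**2 + 18s + 72) + (0)
Last nonzero remainder: 6s**2 + 18s + 72. Dividing through by 6 gives the monic gcd s**2 + 3s + 12.

s**2 + 3s + 12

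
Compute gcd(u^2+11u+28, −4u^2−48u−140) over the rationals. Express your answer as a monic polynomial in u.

By polynomial division,
  u^2+11u+28 = (−1/4)(−4u^2−48u−140) + (−u−7)
  −4u^2−48u−140 = (4u+20)(−u−7) + (0)
Last nonzero remainder: −u−7. Dividing through by −1 gives the monic gcd u+7.

u+7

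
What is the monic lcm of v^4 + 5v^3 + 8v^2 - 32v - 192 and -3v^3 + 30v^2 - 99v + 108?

Repeated division with remainder:
  v^4 + 5v^3 + 8v^2 - 32v - 192 = (-(1/3)v - 5)(-3v^3 + 30v^2 - 99v + 108) + (125v^2 - 491v + 348)
  -3v^3 + 30v^2 - 99v + 108 = (-(3/125)v + 2277/15625)(125v^2 - 491v + 348) + (-(298368/15625)v + 895104/15625)
  125v^2 - 491v + 348 = (-(1953125/298368)v + 453125/74592)(-(298368/15625)v + 895104/15625) + (0)
Last nonzero remainder: -(298368/15625)v + 895104/15625. Dividing through by -298368/15625 gives the monic gcd v - 3.
Then lcm(f, g) = f·g / gcd(f, g); expanding and making the result monic gives the answer.

v^6 - 2v^5 - 15v^4 - 28v^3 + 128v^2 + 960v - 2304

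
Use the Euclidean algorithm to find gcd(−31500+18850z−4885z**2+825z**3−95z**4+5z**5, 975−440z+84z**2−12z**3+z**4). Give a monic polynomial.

Euclidean algorithm in ℚ[z]:
  5z**5−95z**4+825z**3−4885z**2+18850z−31500 = (5z−35)(z**4−12z**3+84z**2−440z+975) + (−15z**3+255z**2−1425z+2625)
  z**4−12z**3+84z**2−440z+975 = (−(1/15)z−1/3)(−15z**3+255z**2−1425z+2625) + (74z**2−740z+1850)
  −15z**3+255z**2−1425z+2625 = (−(15/74)z+105/74)(74z**2−740z+1850) + (0)
Last nonzero remainder: 74z**2−740z+1850. Dividing through by 74 gives the monic gcd z**2−10z+25.

25−10z+z**2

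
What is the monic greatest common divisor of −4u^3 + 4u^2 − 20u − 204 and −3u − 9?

u + 3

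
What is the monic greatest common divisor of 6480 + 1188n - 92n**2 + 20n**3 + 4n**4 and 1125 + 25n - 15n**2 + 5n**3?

45 - 8n + n**2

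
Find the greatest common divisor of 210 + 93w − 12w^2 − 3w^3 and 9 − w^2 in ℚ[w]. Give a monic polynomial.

Apply the Euclidean algorithm:
  −3w^3 − 12w^2 + 93w + 210 = (3w + 12)(−w^2 + 9) + (66w + 102)
  −w^2 + 9 = (−(1/66)w + 17/726)(66w + 102) + (800/121)
  66w + 102 = ((3993/400)w + 6171/400)(800/121) + (0)
The last nonzero remainder is the constant 800/121, so the polynomials are coprime and gcd = 1.

1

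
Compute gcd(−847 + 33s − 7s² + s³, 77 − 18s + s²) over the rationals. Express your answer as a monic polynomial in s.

−11 + s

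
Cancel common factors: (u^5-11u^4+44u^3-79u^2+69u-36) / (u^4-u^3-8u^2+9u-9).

(u^2-7u+12)/(u+3)

Euclidean algorithm in ℚ[u]:
  u^5-11u^4+44u^3-79u^2+69u-36 = (u-10)(u^4-u^3-8u^2+9u-9) + (42u^3-168u^2+168u-126)
  u^4-u^3-8u^2+9u-9 = ((1/42)u+1/14)(42u^3-168u^2+168u-126) + (0)
Last nonzero remainder: 42u^3-168u^2+168u-126. Dividing through by 42 gives the monic gcd u^3-4u^2+4u-3.
Cancel u^3-4u^2+4u-3 from numerator and denominator to get the reduced form.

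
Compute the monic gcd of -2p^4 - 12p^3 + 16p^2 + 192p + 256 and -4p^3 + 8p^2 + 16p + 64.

By polynomial division,
  -2p^4 - 12p^3 + 16p^2 + 192p + 256 = ((1/2)p + 4)(-4p^3 + 8p^2 + 16p + 64) + (-24p^2 + 96p)
  -4p^3 + 8p^2 + 16p + 64 = ((1/6)p + 1/3)(-24p^2 + 96p) + (-16p + 64)
  -24p^2 + 96p = ((3/2)p)(-16p + 64) + (0)
Last nonzero remainder: -16p + 64. Dividing through by -16 gives the monic gcd p - 4.

p - 4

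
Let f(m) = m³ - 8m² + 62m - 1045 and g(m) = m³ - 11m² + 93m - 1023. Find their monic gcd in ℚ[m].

Repeated division with remainder:
  m³ - 8m² + 62m - 1045 = (m³ - 11m² + 93m - 1023) + (3m² - 31m - 22)
  m³ - 11m² + 93m - 1023 = ((1/3)m - 2/9)(3m² - 31m - 22) + ((841/9)m - 9251/9)
  3m² - 31m - 22 = ((27/841)m + 18/841)((841/9)m - 9251/9) + (0)
Last nonzero remainder: (841/9)m - 9251/9. Dividing through by 841/9 gives the monic gcd m - 11.

m - 11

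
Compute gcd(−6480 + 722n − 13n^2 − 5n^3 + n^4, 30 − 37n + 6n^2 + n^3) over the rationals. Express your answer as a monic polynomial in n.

Euclidean algorithm in ℚ[n]:
  n^4 − 5n^3 − 13n^2 + 722n − 6480 = (n − 11)(n^3 + 6n^2 − 37n + 30) + (90n^2 + 285n − 6150)
  n^3 + 6n^2 − 37n + 30 = ((1/90)n + 17/540)(90n^2 + 285n − 6150) + ((805/36)n + 4025/18)
  90n^2 + 285n − 6150 = ((648/161)n − 4428/161)((805/36)n + 4025/18) + (0)
Last nonzero remainder: (805/36)n + 4025/18. Dividing through by 805/36 gives the monic gcd n + 10.

10 + n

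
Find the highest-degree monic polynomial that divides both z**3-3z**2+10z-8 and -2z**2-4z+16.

1

Euclidean algorithm in ℚ[z]:
  z**3-3z**2+10z-8 = (-(1/2)z+5/2)(-2z**2-4z+16) + (28z-48)
  -2z**2-4z+16 = (-(1/14)z-13/49)(28z-48) + (160/49)
  28z-48 = ((343/40)z-147/10)(160/49) + (0)
The last nonzero remainder is the constant 160/49, so the polynomials are coprime and gcd = 1.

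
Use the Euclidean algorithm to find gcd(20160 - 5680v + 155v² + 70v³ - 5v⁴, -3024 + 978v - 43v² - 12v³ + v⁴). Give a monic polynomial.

By polynomial division,
  -5v⁴ + 70v³ + 155v² - 5680v + 20160 = (-5)(v⁴ - 12v³ - 43v² + 978v - 3024) + (10v³ - 60v² - 790v + 5040)
  v⁴ - 12v³ - 43v² + 978v - 3024 = ((1/10)v - 3/5)(10v³ - 60v² - 790v + 5040) + (0)
Last nonzero remainder: 10v³ - 60v² - 790v + 5040. Dividing through by 10 gives the monic gcd v³ - 6v² - 79v + 504.

504 - 79v - 6v² + v³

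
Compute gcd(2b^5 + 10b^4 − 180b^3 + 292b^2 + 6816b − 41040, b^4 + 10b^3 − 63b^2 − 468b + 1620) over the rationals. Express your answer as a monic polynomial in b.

b^3 + 13b^2 − 24b − 540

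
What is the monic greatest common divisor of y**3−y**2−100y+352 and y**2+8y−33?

y+11

By polynomial division,
  y**3−y**2−100y+352 = (y−9)(y**2+8y−33) + (5y+55)
  y**2+8y−33 = ((1/5)y−3/5)(5y+55) + (0)
Last nonzero remainder: 5y+55. Dividing through by 5 gives the monic gcd y+11.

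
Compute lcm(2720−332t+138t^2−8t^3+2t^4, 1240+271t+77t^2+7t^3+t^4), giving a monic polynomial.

By polynomial division,
  2t^4−8t^3+138t^2−332t+2720 = (2)(t^4+7t^3+77t^2+271t+1240) + (−22t^3−16t^2−874t+240)
  t^4+7t^3+77t^2+271t+1240 = (−(1/22)t−69/242)(−22t^3−16t^2−874t+240) + ((3958/121)t^2+(3958/121)t+158320/121)
  −22t^3−16t^2−874t+240 = (−(1331/1979)t+363/1979)((3958/121)t^2+(3958/121)t+158320/121) + (0)
Last nonzero remainder: (3958/121)t^2+(3958/121)t+158320/121. Dividing through by 3958/121 gives the monic gcd t^2+t+40.
Then lcm(f, g) = f·g / gcd(f, g); expanding and making the result monic gives the answer.

42160+3014t+2503t^2+124t^3+76t^4+2t^5+t^6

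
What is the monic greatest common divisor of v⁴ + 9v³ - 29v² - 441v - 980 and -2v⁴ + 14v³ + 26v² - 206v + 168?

v² - 3v - 28

Repeated division with remainder:
  v⁴ + 9v³ - 29v² - 441v - 980 = (-1/2)(-2v⁴ + 14v³ + 26v² - 206v + 168) + (16v³ - 16v² - 544v - 896)
  -2v⁴ + 14v³ + 26v² - 206v + 168 = (-(1/8)v + 3/4)(16v³ - 16v² - 544v - 896) + (-30v² + 90v + 840)
  16v³ - 16v² - 544v - 896 = (-(8/15)v - 16/15)(-30v² + 90v + 840) + (0)
Last nonzero remainder: -30v² + 90v + 840. Dividing through by -30 gives the monic gcd v² - 3v - 28.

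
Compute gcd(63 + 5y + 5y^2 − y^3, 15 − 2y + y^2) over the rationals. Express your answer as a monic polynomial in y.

1

Repeated division with remainder:
  −y^3 + 5y^2 + 5y + 63 = (−y + 3)(y^2 − 2y + 15) + (26y + 18)
  y^2 − 2y + 15 = ((1/26)y − 35/338)(26y + 18) + (2850/169)
  26y + 18 = ((2197/1425)y + 507/475)(2850/169) + (0)
The last nonzero remainder is the constant 2850/169, so the polynomials are coprime and gcd = 1.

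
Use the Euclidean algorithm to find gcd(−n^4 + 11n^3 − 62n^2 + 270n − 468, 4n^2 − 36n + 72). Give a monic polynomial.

Repeated division with remainder:
  −n^4 + 11n^3 − 62n^2 + 270n − 468 = (−(1/4)n^2 + (1/2)n − 13/2)(4n^2 − 36n + 72) + (0)
Last nonzero remainder: 4n^2 − 36n + 72. Dividing through by 4 gives the monic gcd n^2 − 9n + 18.

n^2 − 9n + 18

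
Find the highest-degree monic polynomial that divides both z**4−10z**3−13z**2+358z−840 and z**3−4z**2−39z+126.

z**2−z−42

Apply the Euclidean algorithm:
  z**4−10z**3−13z**2+358z−840 = (z−6)(z**3−4z**2−39z+126) + (2z**2−2z−84)
  z**3−4z**2−39z+126 = ((1/2)z−3/2)(2z**2−2z−84) + (0)
Last nonzero remainder: 2z**2−2z−84. Dividing through by 2 gives the monic gcd z**2−z−42.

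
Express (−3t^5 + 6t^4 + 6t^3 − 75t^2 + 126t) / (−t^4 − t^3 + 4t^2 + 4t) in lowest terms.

(3t^3 − 6t + 63)/(t^2 + 3t + 2)

Repeated division with remainder:
  −3t^5 + 6t^4 + 6t^3 − 75t^2 + 126t = (3t − 9)(−t^4 − t^3 + 4t^2 + 4t) + (−15t^3 − 51t^2 + 162t)
  −t^4 − t^3 + 4t^2 + 4t = ((1/15)t − 4/25)(−15t^3 − 51t^2 + 162t) + (−(374/25)t^2 + (748/25)t)
  −15t^3 − 51t^2 + 162t = ((375/374)t + 2025/374)(−(374/25)t^2 + (748/25)t) + (0)
Last nonzero remainder: −(374/25)t^2 + (748/25)t. Dividing through by −374/25 gives the monic gcd t^2 − 2t.
Cancel t^2 − 2t from numerator and denominator to get the reduced form.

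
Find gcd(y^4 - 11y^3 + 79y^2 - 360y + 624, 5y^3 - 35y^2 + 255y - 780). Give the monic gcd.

Apply the Euclidean algorithm:
  y^4 - 11y^3 + 79y^2 - 360y + 624 = ((1/5)y - 4/5)(5y^3 - 35y^2 + 255y - 780) + (0)
Last nonzero remainder: 5y^3 - 35y^2 + 255y - 780. Dividing through by 5 gives the monic gcd y^3 - 7y^2 + 51y - 156.

y^3 - 7y^2 + 51y - 156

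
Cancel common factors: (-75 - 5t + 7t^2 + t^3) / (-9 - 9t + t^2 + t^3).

(25 + 10t + t^2)/(3 + 4t + t^2)

Apply the Euclidean algorithm:
  t^3 + 7t^2 - 5t - 75 = (t^3 + t^2 - 9t - 9) + (6t^2 + 4t - 66)
  t^3 + t^2 - 9t - 9 = ((1/6)t + 1/18)(6t^2 + 4t - 66) + ((16/9)t - 16/3)
  6t^2 + 4t - 66 = ((27/8)t + 99/8)((16/9)t - 16/3) + (0)
Last nonzero remainder: (16/9)t - 16/3. Dividing through by 16/9 gives the monic gcd t - 3.
Cancel t - 3 from numerator and denominator to get the reduced form.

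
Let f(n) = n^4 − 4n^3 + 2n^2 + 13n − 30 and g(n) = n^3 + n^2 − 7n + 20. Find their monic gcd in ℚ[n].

By polynomial division,
  n^4 − 4n^3 + 2n^2 + 13n − 30 = (n − 5)(n^3 + n^2 − 7n + 20) + (14n^2 − 42n + 70)
  n^3 + n^2 − 7n + 20 = ((1/14)n + 2/7)(14n^2 − 42n + 70) + (0)
Last nonzero remainder: 14n^2 − 42n + 70. Dividing through by 14 gives the monic gcd n^2 − 3n + 5.

n^2 − 3n + 5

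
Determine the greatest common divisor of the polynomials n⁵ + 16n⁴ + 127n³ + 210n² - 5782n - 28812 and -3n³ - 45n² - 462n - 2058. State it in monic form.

n³ + 15n² + 154n + 686

Euclidean algorithm in ℚ[n]:
  n⁵ + 16n⁴ + 127n³ + 210n² - 5782n - 28812 = (-(1/3)n² - (1/3)n + 14)(-3n³ - 45n² - 462n - 2058) + (0)
Last nonzero remainder: -3n³ - 45n² - 462n - 2058. Dividing through by -3 gives the monic gcd n³ + 15n² + 154n + 686.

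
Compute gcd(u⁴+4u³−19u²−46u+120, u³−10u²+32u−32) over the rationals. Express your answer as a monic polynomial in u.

Euclidean algorithm in ℚ[u]:
  u⁴+4u³−19u²−46u+120 = (u+14)(u³−10u²+32u−32) + (89u²−462u+568)
  u³−10u²+32u−32 = ((1/89)u−428/7921)(89u²−462u+568) + ((5184/7921)u−10368/7921)
  89u²−462u+568 = ((704969/5184)u−562391/1296)((5184/7921)u−10368/7921) + (0)
Last nonzero remainder: (5184/7921)u−10368/7921. Dividing through by 5184/7921 gives the monic gcd u−2.

u−2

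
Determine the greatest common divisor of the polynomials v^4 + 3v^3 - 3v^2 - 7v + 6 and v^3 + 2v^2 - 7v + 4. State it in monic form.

By polynomial division,
  v^4 + 3v^3 - 3v^2 - 7v + 6 = (v + 1)(v^3 + 2v^2 - 7v + 4) + (2v^2 - 4v + 2)
  v^3 + 2v^2 - 7v + 4 = ((1/2)v + 2)(2v^2 - 4v + 2) + (0)
Last nonzero remainder: 2v^2 - 4v + 2. Dividing through by 2 gives the monic gcd v^2 - 2v + 1.

v^2 - 2v + 1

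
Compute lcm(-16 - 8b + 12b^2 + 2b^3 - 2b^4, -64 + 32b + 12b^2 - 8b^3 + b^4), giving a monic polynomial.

Apply the Euclidean algorithm:
  -2b^4 + 2b^3 + 12b^2 - 8b - 16 = (-2)(b^4 - 8b^3 + 12b^2 + 32b - 64) + (-14b^3 + 36b^2 + 56b - 144)
  b^4 - 8b^3 + 12b^2 + 32b - 64 = (-(1/14)b + 19/49)(-14b^3 + 36b^2 + 56b - 144) + ((100/49)b^2 - 400/49)
  -14b^3 + 36b^2 + 56b - 144 = (-(343/50)b + 441/25)((100/49)b^2 - 400/49) + (0)
Last nonzero remainder: (100/49)b^2 - 400/49. Dividing through by 100/49 gives the monic gcd b^2 - 4.
Then lcm(f, g) = f·g / gcd(f, g); expanding and making the result monic gives the answer.

128 - 120b^2 + 36b^3 + 18b^4 - 9b^5 + b^6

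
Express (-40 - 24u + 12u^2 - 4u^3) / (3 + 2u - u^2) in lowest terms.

Repeated division with remainder:
  -4u^3 + 12u^2 - 24u - 40 = (4u - 4)(-u^2 + 2u + 3) + (-28u - 28)
  -u^2 + 2u + 3 = ((1/28)u - 3/28)(-28u - 28) + (0)
Last nonzero remainder: -28u - 28. Dividing through by -28 gives the monic gcd u + 1.
Cancel u + 1 from numerator and denominator to get the reduced form.

(40 - 16u + 4u^2)/(-3 + u)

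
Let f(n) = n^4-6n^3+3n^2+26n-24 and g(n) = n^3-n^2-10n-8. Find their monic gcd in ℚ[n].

n^2-2n-8

By polynomial division,
  n^4-6n^3+3n^2+26n-24 = (n-5)(n^3-n^2-10n-8) + (8n^2-16n-64)
  n^3-n^2-10n-8 = ((1/8)n+1/8)(8n^2-16n-64) + (0)
Last nonzero remainder: 8n^2-16n-64. Dividing through by 8 gives the monic gcd n^2-2n-8.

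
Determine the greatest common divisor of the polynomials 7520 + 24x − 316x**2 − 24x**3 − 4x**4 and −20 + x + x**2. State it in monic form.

−20 + x + x**2

By polynomial division,
  −4x**4 − 24x**3 − 316x**2 + 24x + 7520 = (−4x**2 − 20x − 376)(x**2 + x − 20) + (0)
The last nonzero remainder x**2 + x − 20 is already monic.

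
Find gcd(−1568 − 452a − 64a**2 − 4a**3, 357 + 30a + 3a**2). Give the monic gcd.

1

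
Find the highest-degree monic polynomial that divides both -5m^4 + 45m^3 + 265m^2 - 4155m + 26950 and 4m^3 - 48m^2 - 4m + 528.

m - 11

Apply the Euclidean algorithm:
  -5m^4 + 45m^3 + 265m^2 - 4155m + 26950 = (-(5/4)m - 15/4)(4m^3 - 48m^2 - 4m + 528) + (80m^2 - 3510m + 28930)
  4m^3 - 48m^2 - 4m + 528 = ((1/20)m + 51/32)(80m^2 - 3510m + 28930) + ((66297/16)m - 729267/16)
  80m^2 - 3510m + 28930 = ((1280/66297)m - 42080/66297)((66297/16)m - 729267/16) + (0)
Last nonzero remainder: (66297/16)m - 729267/16. Dividing through by 66297/16 gives the monic gcd m - 11.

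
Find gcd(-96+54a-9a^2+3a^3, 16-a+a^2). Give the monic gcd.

16-a+a^2

Repeated division with remainder:
  3a^3-9a^2+54a-96 = (3a-6)(a^2-a+16) + (0)
The last nonzero remainder a^2-a+16 is already monic.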